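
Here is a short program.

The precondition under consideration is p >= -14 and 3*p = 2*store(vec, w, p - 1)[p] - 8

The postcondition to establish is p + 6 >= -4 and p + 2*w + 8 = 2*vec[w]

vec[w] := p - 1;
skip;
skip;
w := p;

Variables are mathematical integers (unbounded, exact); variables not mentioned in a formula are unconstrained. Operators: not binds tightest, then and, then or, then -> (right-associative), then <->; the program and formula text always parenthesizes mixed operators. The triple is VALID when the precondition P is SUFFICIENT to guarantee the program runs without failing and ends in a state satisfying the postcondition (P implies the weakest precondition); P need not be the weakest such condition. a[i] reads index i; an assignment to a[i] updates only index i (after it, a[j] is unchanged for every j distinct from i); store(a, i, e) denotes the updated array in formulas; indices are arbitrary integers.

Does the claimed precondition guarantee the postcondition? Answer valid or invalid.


Working backward. After the program, the postcondition p + 6 >= -4 and p + 2*w + 8 = 2*vec[w] must hold; in canonical form it is p >= -10 and p + 2*w = 2*vec[w] - 8.
Before w := p: p >= -10 and 3*p = 2*vec[p] - 8
Before skip: p >= -10 and 3*p = 2*vec[p] - 8
Before skip: p >= -10 and 3*p = 2*vec[p] - 8
Before vec[w] := p - 1: p >= -10 and 3*p = 2*store(vec, w, p - 1)[p] - 8
The weakest precondition is p >= -10 and 3*p = 2*store(vec, w, p - 1)[p] - 8.
Check whether p >= -14 and 3*p = 2*store(vec, w, p - 1)[p] - 8 implies it.
Countermodel: at the initial state p = -12, vec = {[-12] = -14, [3] = 2, elsewhere 2}, w = 3, the precondition holds but the weakest precondition fails.
Answer: invalid


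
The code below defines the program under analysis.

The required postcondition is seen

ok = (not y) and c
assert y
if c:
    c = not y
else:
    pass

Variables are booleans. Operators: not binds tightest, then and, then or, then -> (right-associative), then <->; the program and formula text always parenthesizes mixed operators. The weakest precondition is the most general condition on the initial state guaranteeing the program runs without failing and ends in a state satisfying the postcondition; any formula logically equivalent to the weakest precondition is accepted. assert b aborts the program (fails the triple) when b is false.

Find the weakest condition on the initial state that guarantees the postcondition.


Working backward. After the program, seen must hold.
Then branch requires seen; else branch requires seen.
Before the if: (c -> seen) and ((not c) -> seen)
Before assert y: y and (c -> seen) and ((not c) -> seen)
Before ok := (not y) and c: y and (c -> seen) and ((not c) -> seen)
Answer: WP = y and (c -> seen) and ((not c) -> seen)


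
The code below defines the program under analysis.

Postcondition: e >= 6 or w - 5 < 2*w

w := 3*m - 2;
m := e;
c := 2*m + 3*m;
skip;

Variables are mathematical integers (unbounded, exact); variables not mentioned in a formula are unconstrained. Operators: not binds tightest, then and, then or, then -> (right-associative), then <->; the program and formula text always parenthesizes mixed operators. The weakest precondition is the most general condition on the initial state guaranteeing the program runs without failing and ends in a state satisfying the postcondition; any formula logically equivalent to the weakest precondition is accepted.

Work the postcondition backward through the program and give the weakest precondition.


Working backward. After the program, the postcondition e >= 6 or w - 5 < 2*w must hold; in canonical form it is e >= 6 or w > -5.
Before skip: e >= 6 or w > -5
Before c := 2*m + 3*m: e >= 6 or w > -5
Before m := e: e >= 6 or w > -5
Before w := 3*m - 2: e >= 6 or 3*m > -3
Answer: WP = e >= 6 or 3*m > -3


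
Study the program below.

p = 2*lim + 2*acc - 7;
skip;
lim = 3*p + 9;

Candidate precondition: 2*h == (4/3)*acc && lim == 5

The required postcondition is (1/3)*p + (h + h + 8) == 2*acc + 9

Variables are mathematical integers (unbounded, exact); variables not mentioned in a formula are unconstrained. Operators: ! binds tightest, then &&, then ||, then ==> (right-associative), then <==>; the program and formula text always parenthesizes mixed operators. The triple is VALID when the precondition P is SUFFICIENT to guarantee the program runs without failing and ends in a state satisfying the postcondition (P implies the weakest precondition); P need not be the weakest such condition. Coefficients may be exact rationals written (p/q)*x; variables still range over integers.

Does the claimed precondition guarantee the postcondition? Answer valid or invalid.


Working backward. After the program, the postcondition (1/3)*p + (h + h + 8) == 2*acc + 9 must hold; in canonical form it is 2*h + (1/3)*p == 2*acc + 1.
Before lim := 3*p + 9: 2*h + (1/3)*p == 2*acc + 1
Before skip: 2*h + (1/3)*p == 2*acc + 1
Before p := 2*lim + 2*acc - 7: 2*h + (2/3)*lim == (4/3)*acc + 10/3
The weakest precondition is 2*h + (2/3)*lim == (4/3)*acc + 10/3.
Check whether 2*h == (4/3)*acc && lim == 5 implies it.
Every state satisfying the precondition satisfies the weakest precondition: the implication holds.
Answer: valid


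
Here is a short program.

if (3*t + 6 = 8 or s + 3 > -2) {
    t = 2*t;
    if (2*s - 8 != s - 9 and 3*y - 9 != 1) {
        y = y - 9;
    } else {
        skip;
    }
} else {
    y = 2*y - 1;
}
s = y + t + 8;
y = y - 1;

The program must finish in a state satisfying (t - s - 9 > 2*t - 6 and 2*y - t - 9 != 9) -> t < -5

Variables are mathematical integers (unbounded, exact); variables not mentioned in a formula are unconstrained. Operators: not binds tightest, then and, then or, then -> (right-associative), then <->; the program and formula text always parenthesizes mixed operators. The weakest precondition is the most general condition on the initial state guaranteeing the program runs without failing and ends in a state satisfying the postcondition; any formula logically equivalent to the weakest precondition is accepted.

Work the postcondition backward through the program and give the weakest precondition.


Working backward. After the program, the postcondition (t - s - 9 > 2*t - 6 and 2*y - t - 9 != 9) -> t < -5 must hold; in canonical form it is (s + t < -3 and 2*y != t + 18) -> t < -5.
Before y := y - 1: (s + t < -3 and 2*y != t + 20) -> t < -5
Before s := y + t + 8: (2*t + y < -11 and 2*y != t + 20) -> t < -5
Then branch requires ((s != -1 and 3*y != 10) -> ((4*t + y < -2 and 2*y != 2*t + 38) -> 2*t < -5)) and ((not (s != -1 and 3*y != 10)) -> ((4*t + y < -11 and 2*y != 2*t + 20) -> 2*t < -5)); else branch requires (2*t + 2*y < -10 and 4*y != t + 22) -> t < -5.
Before the if: ((3*t = 2 or s > -5) -> (((s != -1 and 3*y != 10) -> ((4*t + y < -2 and 2*y != 2*t + 38) -> 2*t < -5)) and ((not (s != -1 and 3*y != 10)) -> ((4*t + y < -11 and 2*y != 2*t + 20) -> 2*t < -5)))) and ((not (3*t = 2 or s > -5)) -> ((2*t + 2*y < -10 and 4*y != t + 22) -> t < -5))
Answer: WP = ((3*t = 2 or s > -5) -> (((s != -1 and 3*y != 10) -> ((4*t + y < -2 and 2*y != 2*t + 38) -> 2*t < -5)) and ((not (s != -1 and 3*y != 10)) -> ((4*t + y < -11 and 2*y != 2*t + 20) -> 2*t < -5)))) and ((not (3*t = 2 or s > -5)) -> ((2*t + 2*y < -10 and 4*y != t + 22) -> t < -5))


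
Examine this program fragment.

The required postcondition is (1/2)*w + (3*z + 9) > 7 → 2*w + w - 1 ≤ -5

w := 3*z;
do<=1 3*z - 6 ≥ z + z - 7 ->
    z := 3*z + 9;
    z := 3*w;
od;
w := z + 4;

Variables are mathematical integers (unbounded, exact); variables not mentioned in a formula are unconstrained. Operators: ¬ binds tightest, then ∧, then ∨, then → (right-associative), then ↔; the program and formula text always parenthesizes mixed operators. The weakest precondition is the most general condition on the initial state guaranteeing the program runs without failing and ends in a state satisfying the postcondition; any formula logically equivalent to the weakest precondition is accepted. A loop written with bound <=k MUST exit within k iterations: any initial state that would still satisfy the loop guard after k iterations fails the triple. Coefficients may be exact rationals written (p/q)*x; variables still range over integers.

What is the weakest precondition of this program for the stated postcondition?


Working backward. After the program, the postcondition (1/2)*w + (3*z + 9) > 7 → 2*w + w - 1 ≤ -5 must hold; in canonical form it is (1/2)*w + 3*z > -2 → 3*w ≤ -4.
Before w := z + 4: (7/2)*z > -4 → 3*z ≤ -16
Before the loop (bound <=1), unroll the exhaustion recursion (WP_0 = exit-now case; WP_j = one more guarded iteration, up to j = 1):
  WP_0: (¬(z ≥ -1)) ∧ ((7/2)*z > -4 → 3*z ≤ -16)
  WP_1: (z ≥ -1 → ((¬(3*w ≥ -1)) ∧ ((21/2)*w > -4 → 9*w ≤ -16))) ∧ ((¬(z ≥ -1)) → ((7/2)*z > -4 → 3*z ≤ -16))
So before the loop: (z ≥ -1 → ((¬(3*w ≥ -1)) ∧ ((21/2)*w > -4 → 9*w ≤ -16))) ∧ ((¬(z ≥ -1)) → ((7/2)*z > -4 → 3*z ≤ -16))
Before w := 3*z: (z ≥ -1 → ((¬(9*z ≥ -1)) ∧ ((63/2)*z > -4 → 27*z ≤ -16))) ∧ ((¬(z ≥ -1)) → ((7/2)*z > -4 → 3*z ≤ -16))
Answer: WP = (z ≥ -1 → ((¬(9*z ≥ -1)) ∧ ((63/2)*z > -4 → 27*z ≤ -16))) ∧ ((¬(z ≥ -1)) → ((7/2)*z > -4 → 3*z ≤ -16))


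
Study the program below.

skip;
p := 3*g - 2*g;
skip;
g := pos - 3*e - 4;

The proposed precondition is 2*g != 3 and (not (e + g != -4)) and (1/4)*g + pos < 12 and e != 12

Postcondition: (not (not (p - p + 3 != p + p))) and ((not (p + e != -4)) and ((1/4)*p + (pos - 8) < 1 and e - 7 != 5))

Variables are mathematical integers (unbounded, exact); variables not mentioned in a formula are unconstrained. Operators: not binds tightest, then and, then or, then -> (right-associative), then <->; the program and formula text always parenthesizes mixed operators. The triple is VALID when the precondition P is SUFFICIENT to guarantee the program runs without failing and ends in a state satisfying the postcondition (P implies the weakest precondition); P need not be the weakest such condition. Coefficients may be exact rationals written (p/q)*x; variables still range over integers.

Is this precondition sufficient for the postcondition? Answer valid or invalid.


Working backward. After the program, the postcondition (not (not (p - p + 3 != p + p))) and ((not (p + e != -4)) and ((1/4)*p + (pos - 8) < 1 and e - 7 != 5)) must hold; in canonical form it is 2*p != 3 and (not (e + p != -4)) and (1/4)*p + pos < 9 and e != 12.
Before g := pos - 3*e - 4: 2*p != 3 and (not (e + p != -4)) and (1/4)*p + pos < 9 and e != 12
Before skip: 2*p != 3 and (not (e + p != -4)) and (1/4)*p + pos < 9 and e != 12
Before p := 3*g - 2*g: 2*g != 3 and (not (e + g != -4)) and (1/4)*g + pos < 9 and e != 12
Before skip: 2*g != 3 and (not (e + g != -4)) and (1/4)*g + pos < 9 and e != 12
The weakest precondition is 2*g != 3 and (not (e + g != -4)) and (1/4)*g + pos < 9 and e != 12.
Check whether 2*g != 3 and (not (e + g != -4)) and (1/4)*g + pos < 12 and e != 12 implies it.
Countermodel: at the initial state e = -4, g = 0, pos = 9, the precondition holds but the weakest precondition fails.
Answer: invalid


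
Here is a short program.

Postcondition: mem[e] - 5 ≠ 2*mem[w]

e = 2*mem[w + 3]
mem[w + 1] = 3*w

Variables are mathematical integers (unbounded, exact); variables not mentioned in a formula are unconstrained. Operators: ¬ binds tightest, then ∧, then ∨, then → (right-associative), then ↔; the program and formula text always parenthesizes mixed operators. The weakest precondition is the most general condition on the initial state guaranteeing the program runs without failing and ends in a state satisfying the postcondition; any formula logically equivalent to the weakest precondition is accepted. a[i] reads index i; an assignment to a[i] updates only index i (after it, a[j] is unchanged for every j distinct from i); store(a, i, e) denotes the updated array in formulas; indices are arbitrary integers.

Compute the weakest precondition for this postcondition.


Working backward. After the program, the postcondition mem[e] - 5 ≠ 2*mem[w] must hold; in canonical form it is mem[e] ≠ 2*mem[w] + 5.
Before mem[w + 1] := 3*w: store(mem, w + 1, 3*w)[e] ≠ 2*store(mem, w + 1, 3*w)[w] + 5
Before e := 2*mem[w + 3]: store(mem, w + 1, 3*w)[2*mem[w + 3]] ≠ 2*store(mem, w + 1, 3*w)[w] + 5
Answer: WP = store(mem, w + 1, 3*w)[2*mem[w + 3]] ≠ 2*store(mem, w + 1, 3*w)[w] + 5


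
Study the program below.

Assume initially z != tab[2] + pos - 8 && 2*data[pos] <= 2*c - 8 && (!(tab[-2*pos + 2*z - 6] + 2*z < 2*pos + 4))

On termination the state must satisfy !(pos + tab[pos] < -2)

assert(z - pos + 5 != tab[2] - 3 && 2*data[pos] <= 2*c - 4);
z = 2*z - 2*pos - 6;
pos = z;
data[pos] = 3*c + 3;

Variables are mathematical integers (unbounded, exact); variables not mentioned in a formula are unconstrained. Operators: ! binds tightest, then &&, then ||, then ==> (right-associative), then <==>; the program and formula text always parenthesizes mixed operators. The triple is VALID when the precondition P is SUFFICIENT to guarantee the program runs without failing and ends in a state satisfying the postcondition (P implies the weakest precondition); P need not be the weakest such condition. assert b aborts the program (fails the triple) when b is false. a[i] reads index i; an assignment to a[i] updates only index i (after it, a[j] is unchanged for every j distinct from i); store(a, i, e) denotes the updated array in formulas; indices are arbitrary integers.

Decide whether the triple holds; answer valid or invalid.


Working backward. After the program, the postcondition !(pos + tab[pos] < -2) must hold; in canonical form it is !(tab[pos] + pos < -2).
Before data[pos] := 3*c + 3: !(tab[pos] + pos < -2)
Before pos := z: !(tab[z] + z < -2)
Before z := 2*z - 2*pos - 6: !(tab[-2*pos + 2*z - 6] + 2*z < 2*pos + 4)
Before assert z - pos + 5 != tab[2] - 3 && 2*data[pos] <= 2*c - 4: z != tab[2] + pos - 8 && 2*data[pos] <= 2*c - 4 && (!(tab[-2*pos + 2*z - 6] + 2*z < 2*pos + 4))
The weakest precondition is z != tab[2] + pos - 8 && 2*data[pos] <= 2*c - 4 && (!(tab[-2*pos + 2*z - 6] + 2*z < 2*pos + 4)).
Check whether z != tab[2] + pos - 8 && 2*data[pos] <= 2*c - 8 && (!(tab[-2*pos + 2*z - 6] + 2*z < 2*pos + 4)) implies it.
Every state satisfying the precondition satisfies the weakest precondition: the implication holds.
Answer: valid


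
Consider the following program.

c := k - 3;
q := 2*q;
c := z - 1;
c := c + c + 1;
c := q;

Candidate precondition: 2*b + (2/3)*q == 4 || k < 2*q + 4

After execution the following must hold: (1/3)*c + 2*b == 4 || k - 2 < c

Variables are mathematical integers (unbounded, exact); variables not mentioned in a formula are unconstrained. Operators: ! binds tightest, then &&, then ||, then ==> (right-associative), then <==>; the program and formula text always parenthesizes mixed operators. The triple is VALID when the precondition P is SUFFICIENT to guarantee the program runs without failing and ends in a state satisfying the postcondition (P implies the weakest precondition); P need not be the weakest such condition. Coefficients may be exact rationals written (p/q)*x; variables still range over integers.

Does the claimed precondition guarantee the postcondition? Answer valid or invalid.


Working backward. After the program, the postcondition (1/3)*c + 2*b == 4 || k - 2 < c must hold; in canonical form it is 2*b + (1/3)*c == 4 || k < c + 2.
Before c := q: 2*b + (1/3)*q == 4 || k < q + 2
Before c := c + c + 1: 2*b + (1/3)*q == 4 || k < q + 2
Before c := z - 1: 2*b + (1/3)*q == 4 || k < q + 2
Before q := 2*q: 2*b + (2/3)*q == 4 || k < 2*q + 2
Before c := k - 3: 2*b + (2/3)*q == 4 || k < 2*q + 2
The weakest precondition is 2*b + (2/3)*q == 4 || k < 2*q + 2.
Check whether 2*b + (2/3)*q == 4 || k < 2*q + 4 implies it.
Countermodel: at the initial state b = 2, k = 4, q = 1, the precondition holds but the weakest precondition fails.
Answer: invalid


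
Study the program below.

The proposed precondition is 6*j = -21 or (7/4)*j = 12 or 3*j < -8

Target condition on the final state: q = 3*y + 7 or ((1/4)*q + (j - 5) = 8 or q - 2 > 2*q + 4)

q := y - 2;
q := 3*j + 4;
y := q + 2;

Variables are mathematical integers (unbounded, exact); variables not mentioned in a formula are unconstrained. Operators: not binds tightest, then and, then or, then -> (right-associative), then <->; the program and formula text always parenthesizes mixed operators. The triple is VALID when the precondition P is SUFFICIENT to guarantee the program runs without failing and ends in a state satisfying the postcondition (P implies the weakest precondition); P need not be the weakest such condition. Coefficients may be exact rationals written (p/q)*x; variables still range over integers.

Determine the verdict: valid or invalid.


Working backward. After the program, the postcondition q = 3*y + 7 or ((1/4)*q + (j - 5) = 8 or q - 2 > 2*q + 4) must hold; in canonical form it is q = 3*y + 7 or j + (1/4)*q = 13 or q < -6.
Before y := q + 2: 2*q = -13 or j + (1/4)*q = 13 or q < -6
Before q := 3*j + 4: 6*j = -21 or (7/4)*j = 12 or 3*j < -10
Before q := y - 2: 6*j = -21 or (7/4)*j = 12 or 3*j < -10
The weakest precondition is 6*j = -21 or (7/4)*j = 12 or 3*j < -10.
Check whether 6*j = -21 or (7/4)*j = 12 or 3*j < -8 implies it.
Countermodel: at the initial state j = -3, the precondition holds but the weakest precondition fails.
Answer: invalid


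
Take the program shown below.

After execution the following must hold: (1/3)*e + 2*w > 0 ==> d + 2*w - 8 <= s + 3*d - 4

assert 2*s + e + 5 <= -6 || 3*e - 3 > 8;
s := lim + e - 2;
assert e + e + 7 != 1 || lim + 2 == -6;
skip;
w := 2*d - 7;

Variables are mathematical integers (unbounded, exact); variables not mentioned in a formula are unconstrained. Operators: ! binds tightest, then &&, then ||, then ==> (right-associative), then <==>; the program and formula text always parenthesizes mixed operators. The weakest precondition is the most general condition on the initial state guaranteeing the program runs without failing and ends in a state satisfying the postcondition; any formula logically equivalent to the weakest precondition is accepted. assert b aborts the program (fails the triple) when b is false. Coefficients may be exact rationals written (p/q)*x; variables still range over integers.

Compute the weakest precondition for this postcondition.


Working backward. After the program, the postcondition (1/3)*e + 2*w > 0 ==> d + 2*w - 8 <= s + 3*d - 4 must hold; in canonical form it is (1/3)*e + 2*w > 0 ==> 2*w <= 2*d + s + 4.
Before w := 2*d - 7: 4*d + (1/3)*e > 14 ==> 2*d <= s + 18
Before skip: 4*d + (1/3)*e > 14 ==> 2*d <= s + 18
Before assert e + e + 7 != 1 || lim + 2 == -6: (2*e != -6 || lim == -8) && (4*d + (1/3)*e > 14 ==> 2*d <= s + 18)
Before s := lim + e - 2: (2*e != -6 || lim == -8) && (4*d + (1/3)*e > 14 ==> 2*d <= e + lim + 16)
Before assert 2*s + e + 5 <= -6 || 3*e - 3 > 8: (e + 2*s <= -11 || 3*e > 11) && (2*e != -6 || lim == -8) && (4*d + (1/3)*e > 14 ==> 2*d <= e + lim + 16)
Answer: WP = (e + 2*s <= -11 || 3*e > 11) && (2*e != -6 || lim == -8) && (4*d + (1/3)*e > 14 ==> 2*d <= e + lim + 16)


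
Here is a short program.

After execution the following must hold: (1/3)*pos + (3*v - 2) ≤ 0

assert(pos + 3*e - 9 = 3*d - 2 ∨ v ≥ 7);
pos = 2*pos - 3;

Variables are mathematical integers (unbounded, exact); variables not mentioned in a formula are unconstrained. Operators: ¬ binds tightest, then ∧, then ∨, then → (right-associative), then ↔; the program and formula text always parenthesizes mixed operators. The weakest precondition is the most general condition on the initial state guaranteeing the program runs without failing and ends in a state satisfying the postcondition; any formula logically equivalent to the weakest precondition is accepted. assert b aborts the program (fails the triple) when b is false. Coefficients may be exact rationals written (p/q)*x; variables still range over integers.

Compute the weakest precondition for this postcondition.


Working backward. After the program, the postcondition (1/3)*pos + (3*v - 2) ≤ 0 must hold; in canonical form it is (1/3)*pos + 3*v ≤ 2.
Before pos := 2*pos - 3: (2/3)*pos + 3*v ≤ 3
Before assert pos + 3*e - 9 = 3*d - 2 ∨ v ≥ 7: (3*e + pos = 3*d + 7 ∨ v ≥ 7) ∧ (2/3)*pos + 3*v ≤ 3
Answer: WP = (3*e + pos = 3*d + 7 ∨ v ≥ 7) ∧ (2/3)*pos + 3*v ≤ 3


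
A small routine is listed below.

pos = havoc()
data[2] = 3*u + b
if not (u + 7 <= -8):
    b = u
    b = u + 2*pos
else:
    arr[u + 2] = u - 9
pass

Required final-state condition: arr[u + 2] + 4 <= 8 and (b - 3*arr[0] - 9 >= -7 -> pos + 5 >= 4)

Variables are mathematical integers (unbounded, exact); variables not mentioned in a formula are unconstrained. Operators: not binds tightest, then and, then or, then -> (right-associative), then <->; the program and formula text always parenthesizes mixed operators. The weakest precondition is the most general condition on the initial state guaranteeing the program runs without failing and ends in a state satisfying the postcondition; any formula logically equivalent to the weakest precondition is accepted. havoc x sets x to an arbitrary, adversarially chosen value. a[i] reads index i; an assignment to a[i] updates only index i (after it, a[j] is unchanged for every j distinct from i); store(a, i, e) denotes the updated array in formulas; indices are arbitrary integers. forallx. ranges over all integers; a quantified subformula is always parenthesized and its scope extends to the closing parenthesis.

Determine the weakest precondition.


Working backward. After the program, the postcondition arr[u + 2] + 4 <= 8 and (b - 3*arr[0] - 9 >= -7 -> pos + 5 >= 4) must hold; in canonical form it is arr[u + 2] <= 4 and (b >= 3*arr[0] + 2 -> pos >= -1).
Before skip: arr[u + 2] <= 4 and (b >= 3*arr[0] + 2 -> pos >= -1)
Then branch requires arr[u + 2] <= 4 and (2*pos + u >= 3*arr[0] + 2 -> pos >= -1); else branch requires store(arr, u + 2, u - 9)[u + 2] <= 4 and (b >= 3*store(arr, u + 2, u - 9)[0] + 2 -> pos >= -1).
Before the if: ((not (u <= -15)) -> (arr[u + 2] <= 4 and (2*pos + u >= 3*arr[0] + 2 -> pos >= -1))) and (u <= -15 -> (store(arr, u + 2, u - 9)[u + 2] <= 4 and (b >= 3*store(arr, u + 2, u - 9)[0] + 2 -> pos >= -1)))
Before data[2] := 3*u + b: ((not (u <= -15)) -> (arr[u + 2] <= 4 and (2*pos + u >= 3*arr[0] + 2 -> pos >= -1))) and (u <= -15 -> (store(arr, u + 2, u - 9)[u + 2] <= 4 and (b >= 3*store(arr, u + 2, u - 9)[0] + 2 -> pos >= -1)))
Before havoc pos: forall pos_1. (((not (u <= -15)) -> (arr[u + 2] <= 4 and (2*pos_1 + u >= 3*arr[0] + 2 -> pos_1 >= -1))) and (u <= -15 -> (store(arr, u + 2, u - 9)[u + 2] <= 4 and (b >= 3*store(arr, u + 2, u - 9)[0] + 2 -> pos_1 >= -1))))
Answer: WP = forall pos_1. (((not (u <= -15)) -> (arr[u + 2] <= 4 and (2*pos_1 + u >= 3*arr[0] + 2 -> pos_1 >= -1))) and (u <= -15 -> (store(arr, u + 2, u - 9)[u + 2] <= 4 and (b >= 3*store(arr, u + 2, u - 9)[0] + 2 -> pos_1 >= -1))))


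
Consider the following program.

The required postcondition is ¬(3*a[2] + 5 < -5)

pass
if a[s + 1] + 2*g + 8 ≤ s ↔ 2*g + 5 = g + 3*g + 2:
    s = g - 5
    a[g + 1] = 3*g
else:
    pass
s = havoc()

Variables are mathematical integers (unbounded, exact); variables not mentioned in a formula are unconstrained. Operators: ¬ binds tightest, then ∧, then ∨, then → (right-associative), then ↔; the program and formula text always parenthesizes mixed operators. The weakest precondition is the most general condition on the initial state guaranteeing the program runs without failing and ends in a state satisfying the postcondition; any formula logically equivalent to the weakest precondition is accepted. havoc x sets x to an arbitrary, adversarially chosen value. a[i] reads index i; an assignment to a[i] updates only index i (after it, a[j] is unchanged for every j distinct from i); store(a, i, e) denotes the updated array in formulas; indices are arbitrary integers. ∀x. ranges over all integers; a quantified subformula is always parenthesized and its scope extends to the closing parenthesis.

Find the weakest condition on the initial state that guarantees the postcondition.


Working backward. After the program, the postcondition ¬(3*a[2] + 5 < -5) must hold; in canonical form it is ¬(3*a[2] < -10).
Before havoc s: ¬(3*a[2] < -10)
Then branch requires ¬(3*store(a, g + 1, 3*g)[2] < -10); else branch requires ¬(3*a[2] < -10).
Before the if: ((a[s + 1] + 2*g ≤ s - 8 ↔ 2*g = 3) → (¬(3*store(a, g + 1, 3*g)[2] < -10))) ∧ ((¬(a[s + 1] + 2*g ≤ s - 8 ↔ 2*g = 3)) → (¬(3*a[2] < -10)))
Before skip: ((a[s + 1] + 2*g ≤ s - 8 ↔ 2*g = 3) → (¬(3*store(a, g + 1, 3*g)[2] < -10))) ∧ ((¬(a[s + 1] + 2*g ≤ s - 8 ↔ 2*g = 3)) → (¬(3*a[2] < -10)))
Answer: WP = ((a[s + 1] + 2*g ≤ s - 8 ↔ 2*g = 3) → (¬(3*store(a, g + 1, 3*g)[2] < -10))) ∧ ((¬(a[s + 1] + 2*g ≤ s - 8 ↔ 2*g = 3)) → (¬(3*a[2] < -10)))


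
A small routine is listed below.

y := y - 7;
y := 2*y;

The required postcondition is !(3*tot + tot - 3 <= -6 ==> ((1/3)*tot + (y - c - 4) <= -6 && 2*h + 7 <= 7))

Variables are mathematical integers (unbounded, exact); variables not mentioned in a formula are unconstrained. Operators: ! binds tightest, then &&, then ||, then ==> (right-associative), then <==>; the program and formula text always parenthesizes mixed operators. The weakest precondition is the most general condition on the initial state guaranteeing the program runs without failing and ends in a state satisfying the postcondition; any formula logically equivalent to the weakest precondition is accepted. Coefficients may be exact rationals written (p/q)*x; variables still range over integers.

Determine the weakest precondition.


Working backward. After the program, the postcondition !(3*tot + tot - 3 <= -6 ==> ((1/3)*tot + (y - c - 4) <= -6 && 2*h + 7 <= 7)) must hold; in canonical form it is !(4*tot <= -3 ==> ((1/3)*tot + y <= c - 2 && 2*h <= 0)).
Before y := 2*y: !(4*tot <= -3 ==> ((1/3)*tot + 2*y <= c - 2 && 2*h <= 0))
Before y := y - 7: !(4*tot <= -3 ==> ((1/3)*tot + 2*y <= c + 12 && 2*h <= 0))
Answer: WP = !(4*tot <= -3 ==> ((1/3)*tot + 2*y <= c + 12 && 2*h <= 0))


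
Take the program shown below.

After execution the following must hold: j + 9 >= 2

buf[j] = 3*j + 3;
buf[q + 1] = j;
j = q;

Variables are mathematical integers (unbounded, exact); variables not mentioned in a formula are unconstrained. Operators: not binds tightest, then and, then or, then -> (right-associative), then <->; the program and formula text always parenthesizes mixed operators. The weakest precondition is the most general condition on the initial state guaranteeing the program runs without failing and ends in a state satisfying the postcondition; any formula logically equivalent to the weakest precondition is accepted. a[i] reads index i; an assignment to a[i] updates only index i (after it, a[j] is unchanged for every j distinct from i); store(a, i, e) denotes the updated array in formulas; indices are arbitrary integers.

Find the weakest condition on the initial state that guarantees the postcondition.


Working backward. After the program, the postcondition j + 9 >= 2 must hold; in canonical form it is j >= -7.
Before j := q: q >= -7
Before buf[q + 1] := j: q >= -7
Before buf[j] := 3*j + 3: q >= -7
Answer: WP = q >= -7


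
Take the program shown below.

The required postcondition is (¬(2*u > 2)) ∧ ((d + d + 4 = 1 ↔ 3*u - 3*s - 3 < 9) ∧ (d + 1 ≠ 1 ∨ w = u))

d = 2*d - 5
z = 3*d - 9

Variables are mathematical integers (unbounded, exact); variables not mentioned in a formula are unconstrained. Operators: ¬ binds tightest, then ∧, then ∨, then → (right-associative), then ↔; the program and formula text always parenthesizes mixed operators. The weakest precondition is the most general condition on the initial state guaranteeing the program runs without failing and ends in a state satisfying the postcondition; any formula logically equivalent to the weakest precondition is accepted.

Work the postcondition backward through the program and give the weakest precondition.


Working backward. After the program, the postcondition (¬(2*u > 2)) ∧ ((d + d + 4 = 1 ↔ 3*u - 3*s - 3 < 9) ∧ (d + 1 ≠ 1 ∨ w = u)) must hold; in canonical form it is (¬(2*u > 2)) ∧ (2*d = -3 ↔ 3*u < 3*s + 12) ∧ (d ≠ 0 ∨ w = u).
Before z := 3*d - 9: (¬(2*u > 2)) ∧ (2*d = -3 ↔ 3*u < 3*s + 12) ∧ (d ≠ 0 ∨ w = u)
Before d := 2*d - 5: (¬(2*u > 2)) ∧ (4*d = 7 ↔ 3*u < 3*s + 12) ∧ (2*d ≠ 5 ∨ w = u)
Answer: WP = (¬(2*u > 2)) ∧ (4*d = 7 ↔ 3*u < 3*s + 12) ∧ (2*d ≠ 5 ∨ w = u)


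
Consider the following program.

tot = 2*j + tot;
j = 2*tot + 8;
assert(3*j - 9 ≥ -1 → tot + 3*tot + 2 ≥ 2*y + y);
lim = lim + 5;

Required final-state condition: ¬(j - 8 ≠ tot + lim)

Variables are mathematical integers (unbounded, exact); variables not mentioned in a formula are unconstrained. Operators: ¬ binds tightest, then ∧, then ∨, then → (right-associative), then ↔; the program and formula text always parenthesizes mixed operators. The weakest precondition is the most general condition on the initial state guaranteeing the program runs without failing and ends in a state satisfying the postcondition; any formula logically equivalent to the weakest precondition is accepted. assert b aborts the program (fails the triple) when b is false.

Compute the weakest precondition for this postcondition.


Working backward. After the program, the postcondition ¬(j - 8 ≠ tot + lim) must hold; in canonical form it is ¬(j ≠ lim + tot + 8).
Before lim := lim + 5: ¬(j ≠ lim + tot + 13)
Before assert 3*j - 9 ≥ -1 → tot + 3*tot + 2 ≥ 2*y + y: (3*j ≥ 8 → 4*tot ≥ 3*y - 2) ∧ (¬(j ≠ lim + tot + 13))
Before j := 2*tot + 8: (6*tot ≥ -16 → 4*tot ≥ 3*y - 2) ∧ (¬(tot ≠ lim + 5))
Before tot := 2*j + tot: (12*j + 6*tot ≥ -16 → 8*j + 4*tot ≥ 3*y - 2) ∧ (¬(2*j + tot ≠ lim + 5))
Answer: WP = (12*j + 6*tot ≥ -16 → 8*j + 4*tot ≥ 3*y - 2) ∧ (¬(2*j + tot ≠ lim + 5))


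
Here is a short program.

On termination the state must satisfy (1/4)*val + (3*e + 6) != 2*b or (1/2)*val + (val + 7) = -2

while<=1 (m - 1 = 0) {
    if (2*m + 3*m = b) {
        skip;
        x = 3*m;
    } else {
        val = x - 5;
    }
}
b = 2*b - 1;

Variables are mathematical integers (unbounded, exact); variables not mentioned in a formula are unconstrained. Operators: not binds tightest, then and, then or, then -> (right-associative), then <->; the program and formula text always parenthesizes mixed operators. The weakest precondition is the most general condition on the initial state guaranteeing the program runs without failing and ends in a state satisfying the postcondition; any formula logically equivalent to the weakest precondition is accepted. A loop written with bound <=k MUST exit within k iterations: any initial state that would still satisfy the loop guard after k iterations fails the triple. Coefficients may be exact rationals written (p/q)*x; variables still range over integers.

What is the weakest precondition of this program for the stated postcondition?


Working backward. After the program, the postcondition (1/4)*val + (3*e + 6) != 2*b or (1/2)*val + (val + 7) = -2 must hold; in canonical form it is 3*e + (1/4)*val != 2*b - 6 or (3/2)*val = -9.
Before b := 2*b - 1: 3*e + (1/4)*val != 4*b - 8 or (3/2)*val = -9
Before the loop (bound <=1), unroll the exhaustion recursion (WP_0 = exit-now case; WP_j = one more guarded iteration, up to j = 1):
  WP_0: (not (m = 1)) and (3*e + (1/4)*val != 4*b - 8 or (3/2)*val = -9)
  WP_1: (m = 1 -> ((5*m = b -> ((not (m = 1)) and (3*e + (1/4)*val != 4*b - 8 or (3/2)*val = -9))) and ((not (5*m = b)) -> ((not (m = 1)) and (3*e + (1/4)*x != 4*b - 27/4 or (3/2)*x = -3/2))))) and ((not (m = 1)) -> (3*e + (1/4)*val != 4*b - 8 or (3/2)*val = -9))
So before the loop: (m = 1 -> ((5*m = b -> ((not (m = 1)) and (3*e + (1/4)*val != 4*b - 8 or (3/2)*val = -9))) and ((not (5*m = b)) -> ((not (m = 1)) and (3*e + (1/4)*x != 4*b - 27/4 or (3/2)*x = -3/2))))) and ((not (m = 1)) -> (3*e + (1/4)*val != 4*b - 8 or (3/2)*val = -9))
Answer: WP = (m = 1 -> ((5*m = b -> ((not (m = 1)) and (3*e + (1/4)*val != 4*b - 8 or (3/2)*val = -9))) and ((not (5*m = b)) -> ((not (m = 1)) and (3*e + (1/4)*x != 4*b - 27/4 or (3/2)*x = -3/2))))) and ((not (m = 1)) -> (3*e + (1/4)*val != 4*b - 8 or (3/2)*val = -9))


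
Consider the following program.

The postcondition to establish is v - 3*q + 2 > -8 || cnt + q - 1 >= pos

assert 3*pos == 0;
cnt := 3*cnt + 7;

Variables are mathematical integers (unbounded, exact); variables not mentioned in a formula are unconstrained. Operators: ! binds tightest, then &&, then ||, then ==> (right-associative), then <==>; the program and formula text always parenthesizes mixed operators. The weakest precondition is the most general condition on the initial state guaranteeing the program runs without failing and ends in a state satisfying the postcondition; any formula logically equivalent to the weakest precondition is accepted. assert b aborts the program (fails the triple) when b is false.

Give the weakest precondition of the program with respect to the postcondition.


Working backward. After the program, the postcondition v - 3*q + 2 > -8 || cnt + q - 1 >= pos must hold; in canonical form it is v > 3*q - 10 || cnt + q >= pos + 1.
Before cnt := 3*cnt + 7: v > 3*q - 10 || 3*cnt + q >= pos - 6
Before assert 3*pos == 0: 3*pos == 0 && (v > 3*q - 10 || 3*cnt + q >= pos - 6)
Answer: WP = 3*pos == 0 && (v > 3*q - 10 || 3*cnt + q >= pos - 6)


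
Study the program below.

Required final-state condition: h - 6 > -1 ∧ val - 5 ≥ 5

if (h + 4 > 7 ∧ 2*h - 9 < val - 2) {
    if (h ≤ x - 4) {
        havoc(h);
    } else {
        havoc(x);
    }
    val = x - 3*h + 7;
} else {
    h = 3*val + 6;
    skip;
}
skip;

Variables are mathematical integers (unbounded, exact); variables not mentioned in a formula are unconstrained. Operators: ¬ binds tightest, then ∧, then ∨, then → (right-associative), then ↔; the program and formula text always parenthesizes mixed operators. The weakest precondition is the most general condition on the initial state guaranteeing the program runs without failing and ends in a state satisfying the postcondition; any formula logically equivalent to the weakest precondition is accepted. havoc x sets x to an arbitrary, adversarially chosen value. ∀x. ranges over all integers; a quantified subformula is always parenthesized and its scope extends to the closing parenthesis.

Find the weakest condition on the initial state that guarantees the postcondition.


Working backward. After the program, the postcondition h - 6 > -1 ∧ val - 5 ≥ 5 must hold; in canonical form it is h > 5 ∧ val ≥ 10.
Before skip: h > 5 ∧ val ≥ 10
Then branch requires (h ≤ x - 4 → (∀h_1. (h_1 > 5 ∧ x ≥ 3*h_1 + 3))) ∧ ((¬(h ≤ x - 4)) → (∀x_1. (h > 5 ∧ x_1 ≥ 3*h + 3))); else branch requires 3*val > -1 ∧ val ≥ 10.
Before the if: ((h > 3 ∧ 2*h < val + 7) → ((h ≤ x - 4 → (∀h_1. (h_1 > 5 ∧ x ≥ 3*h_1 + 3))) ∧ ((¬(h ≤ x - 4)) → (∀x_1. (h > 5 ∧ x_1 ≥ 3*h + 3))))) ∧ ((¬(h > 3 ∧ 2*h < val + 7)) → (3*val > -1 ∧ val ≥ 10))
Answer: WP = ((h > 3 ∧ 2*h < val + 7) → ((h ≤ x - 4 → (∀h_1. (h_1 > 5 ∧ x ≥ 3*h_1 + 3))) ∧ ((¬(h ≤ x - 4)) → (∀x_1. (h > 5 ∧ x_1 ≥ 3*h + 3))))) ∧ ((¬(h > 3 ∧ 2*h < val + 7)) → (3*val > -1 ∧ val ≥ 10))


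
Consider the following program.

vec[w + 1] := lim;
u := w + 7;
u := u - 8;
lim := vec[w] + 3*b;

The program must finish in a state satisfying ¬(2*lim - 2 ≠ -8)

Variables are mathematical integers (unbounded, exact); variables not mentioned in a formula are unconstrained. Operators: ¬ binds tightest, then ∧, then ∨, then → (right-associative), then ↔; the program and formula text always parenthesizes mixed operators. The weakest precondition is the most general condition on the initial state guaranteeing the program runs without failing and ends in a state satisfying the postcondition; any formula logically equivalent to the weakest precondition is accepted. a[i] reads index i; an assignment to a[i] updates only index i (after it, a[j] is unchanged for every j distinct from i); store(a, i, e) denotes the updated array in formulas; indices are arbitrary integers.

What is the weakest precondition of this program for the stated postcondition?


Working backward. After the program, the postcondition ¬(2*lim - 2 ≠ -8) must hold; in canonical form it is ¬(2*lim ≠ -6).
Before lim := vec[w] + 3*b: ¬(2*vec[w] + 6*b ≠ -6)
Before u := u - 8: ¬(2*vec[w] + 6*b ≠ -6)
Before u := w + 7: ¬(2*vec[w] + 6*b ≠ -6)
Before vec[w + 1] := lim: ¬(2*store(vec, w + 1, lim)[w] + 6*b ≠ -6)
Answer: WP = ¬(2*store(vec, w + 1, lim)[w] + 6*b ≠ -6)


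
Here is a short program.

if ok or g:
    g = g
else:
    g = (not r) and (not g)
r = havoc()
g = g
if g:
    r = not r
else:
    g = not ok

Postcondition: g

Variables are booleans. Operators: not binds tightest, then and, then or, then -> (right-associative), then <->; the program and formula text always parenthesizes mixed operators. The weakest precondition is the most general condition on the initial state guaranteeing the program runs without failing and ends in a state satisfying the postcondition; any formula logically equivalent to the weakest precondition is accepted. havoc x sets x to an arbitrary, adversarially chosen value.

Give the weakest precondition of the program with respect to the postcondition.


Working backward. After the program, g must hold.
Then branch requires g; else branch requires not ok.
Before the if: (not g) -> (not ok)
Before g := g: (not g) -> (not ok)
Before havoc r: (not g) -> (not ok)
Then branch requires (not g) -> (not ok); else branch requires (not ((not r) and (not g))) -> (not ok).
Before the if: ((ok or g) -> ((not g) -> (not ok))) and ((not (ok or g)) -> ((not ((not r) and (not g))) -> (not ok)))
Answer: WP = ((ok or g) -> ((not g) -> (not ok))) and ((not (ok or g)) -> ((not ((not r) and (not g))) -> (not ok)))


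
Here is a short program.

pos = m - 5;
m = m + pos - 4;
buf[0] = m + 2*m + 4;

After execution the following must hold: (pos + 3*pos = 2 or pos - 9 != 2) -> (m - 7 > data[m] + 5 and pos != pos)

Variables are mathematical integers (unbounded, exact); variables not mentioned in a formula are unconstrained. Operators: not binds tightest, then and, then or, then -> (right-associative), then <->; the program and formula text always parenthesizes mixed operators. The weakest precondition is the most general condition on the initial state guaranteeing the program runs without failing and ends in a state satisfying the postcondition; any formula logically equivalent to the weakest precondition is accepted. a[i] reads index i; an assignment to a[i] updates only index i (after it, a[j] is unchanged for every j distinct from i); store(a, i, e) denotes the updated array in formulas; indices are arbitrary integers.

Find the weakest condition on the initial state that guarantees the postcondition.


Working backward. After the program, the postcondition (pos + 3*pos = 2 or pos - 9 != 2) -> (m - 7 > data[m] + 5 and pos != pos) must hold; in canonical form it is not (4*pos = 2 or pos != 11).
Before buf[0] := m + 2*m + 4: not (4*pos = 2 or pos != 11)
Before m := m + pos - 4: not (4*pos = 2 or pos != 11)
Before pos := m - 5: not (4*m = 22 or m != 16)
Answer: WP = not (4*m = 22 or m != 16)


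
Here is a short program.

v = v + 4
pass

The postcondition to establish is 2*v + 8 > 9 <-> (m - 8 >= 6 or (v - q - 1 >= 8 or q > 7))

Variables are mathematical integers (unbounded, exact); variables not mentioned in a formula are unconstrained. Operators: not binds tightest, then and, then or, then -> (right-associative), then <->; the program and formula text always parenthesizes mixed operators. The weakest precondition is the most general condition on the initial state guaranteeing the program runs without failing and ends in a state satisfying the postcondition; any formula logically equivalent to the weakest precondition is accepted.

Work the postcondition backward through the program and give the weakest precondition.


Working backward. After the program, the postcondition 2*v + 8 > 9 <-> (m - 8 >= 6 or (v - q - 1 >= 8 or q > 7)) must hold; in canonical form it is 2*v > 1 <-> (m >= 14 or v >= q + 9 or q > 7).
Before skip: 2*v > 1 <-> (m >= 14 or v >= q + 9 or q > 7)
Before v := v + 4: 2*v > -7 <-> (m >= 14 or v >= q + 5 or q > 7)
Answer: WP = 2*v > -7 <-> (m >= 14 or v >= q + 5 or q > 7)
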